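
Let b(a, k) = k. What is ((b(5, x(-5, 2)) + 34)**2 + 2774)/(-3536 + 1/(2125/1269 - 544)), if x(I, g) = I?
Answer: -497576553/486703073 ≈ -1.0223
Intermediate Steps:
((b(5, x(-5, 2)) + 34)**2 + 2774)/(-3536 + 1/(2125/1269 - 544)) = ((-5 + 34)**2 + 2774)/(-3536 + 1/(2125/1269 - 544)) = (29**2 + 2774)/(-3536 + 1/(2125*(1/1269) - 544)) = (841 + 2774)/(-3536 + 1/(2125/1269 - 544)) = 3615/(-3536 + 1/(-688211/1269)) = 3615/(-3536 - 1269/688211) = 3615/(-2433515365/688211) = 3615*(-688211/2433515365) = -497576553/486703073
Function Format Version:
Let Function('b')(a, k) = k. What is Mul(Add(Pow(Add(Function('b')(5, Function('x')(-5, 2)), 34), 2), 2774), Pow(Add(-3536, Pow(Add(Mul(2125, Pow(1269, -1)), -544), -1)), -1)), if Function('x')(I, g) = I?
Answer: Rational(-497576553, 486703073) ≈ -1.0223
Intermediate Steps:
Mul(Add(Pow(Add(Function('b')(5, Function('x')(-5, 2)), 34), 2), 2774), Pow(Add(-3536, Pow(Add(Mul(2125, Pow(1269, -1)), -544), -1)), -1)) = Mul(Add(Pow(Add(-5, 34), 2), 2774), Pow(Add(-3536, Pow(Add(Mul(2125, Pow(1269, -1)), -544), -1)), -1)) = Mul(Add(Pow(29, 2), 2774), Pow(Add(-3536, Pow(Add(Mul(2125, Rational(1, 1269)), -544), -1)), -1)) = Mul(Add(841, 2774), Pow(Add(-3536, Pow(Add(Rational(2125, 1269), -544), -1)), -1)) = Mul(3615, Pow(Add(-3536, Pow(Rational(-688211, 1269), -1)), -1)) = Mul(3615, Pow(Add(-3536, Rational(-1269, 688211)), -1)) = Mul(3615, Pow(Rational(-2433515365, 688211), -1)) = Mul(3615, Rational(-688211, 2433515365)) = Rational(-497576553, 486703073)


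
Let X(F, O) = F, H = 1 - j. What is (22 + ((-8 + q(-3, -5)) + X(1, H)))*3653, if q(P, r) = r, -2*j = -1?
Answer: 36530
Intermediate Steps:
j = ½ (j = -½*(-1) = ½ ≈ 0.50000)
H = ½ (H = 1 - 1*½ = 1 - ½ = ½ ≈ 0.50000)
(22 + ((-8 + q(-3, -5)) + X(1, H)))*3653 = (22 + ((-8 - 5) + 1))*3653 = (22 + (-13 + 1))*3653 = (22 - 12)*3653 = 10*3653 = 36530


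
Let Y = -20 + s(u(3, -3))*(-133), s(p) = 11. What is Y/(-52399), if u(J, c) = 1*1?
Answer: 1483/52399 ≈ 0.028302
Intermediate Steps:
u(J, c) = 1
Y = -1483 (Y = -20 + 11*(-133) = -20 - 1463 = -1483)
Y/(-52399) = -1483/(-52399) = -1483*(-1/52399) = 1483/52399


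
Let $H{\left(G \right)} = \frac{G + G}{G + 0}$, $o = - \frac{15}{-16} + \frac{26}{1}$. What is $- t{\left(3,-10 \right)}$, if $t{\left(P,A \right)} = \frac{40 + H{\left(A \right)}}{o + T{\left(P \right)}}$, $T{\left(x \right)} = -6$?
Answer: $- \frac{672}{335} \approx -2.006$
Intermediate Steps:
$o = \frac{431}{16}$ ($o = \left(-15\right) \left(- \frac{1}{16}\right) + 26 \cdot 1 = \frac{15}{16} + 26 = \frac{431}{16} \approx 26.938$)
$H{\left(G \right)} = 2$ ($H{\left(G \right)} = \frac{2 G}{G} = 2$)
$t{\left(P,A \right)} = \frac{672}{335}$ ($t{\left(P,A \right)} = \frac{40 + 2}{\frac{431}{16} - 6} = \frac{42}{\frac{335}{16}} = 42 \cdot \frac{16}{335} = \frac{672}{335}$)
$- t{\left(3,-10 \right)} = \left(-1\right) \frac{672}{335} = - \frac{672}{335}$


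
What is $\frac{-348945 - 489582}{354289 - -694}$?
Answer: $- \frac{838527}{354983} \approx -2.3622$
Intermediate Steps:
$\frac{-348945 - 489582}{354289 - -694} = - \frac{838527}{354289 + \left(-5578 + 6272\right)} = - \frac{838527}{354289 + 694} = - \frac{838527}{354983}$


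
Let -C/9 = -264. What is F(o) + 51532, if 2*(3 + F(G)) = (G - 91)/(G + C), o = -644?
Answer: 178495721/3464 ≈ 51529.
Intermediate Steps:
C = 2376 (C = -9*(-264) = 2376)
F(G) = -3 + (-91 + G)/(2*(2376 + G)) (F(G) = -3 + ((G - 91)/(G + 2376))/2 = -3 + ((-91 + G)/(2376 + G))/2 = -3 + (-91 + G)/(2*(2376 + G)))
F(o) + 51532 = (-14347 - 5*(-644))/(2*(2376 - 644)) + 51532 = (½)*(-14347 + 3220)/1732 + 51532 = (½)*(1/1732)*(-11127) + 51532 = -11127/3464 + 51532 = 178495721/3464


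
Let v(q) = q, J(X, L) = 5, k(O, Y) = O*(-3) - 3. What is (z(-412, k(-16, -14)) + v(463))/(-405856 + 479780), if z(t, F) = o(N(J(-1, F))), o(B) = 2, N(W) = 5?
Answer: 465/73924 ≈ 0.0062902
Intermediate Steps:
k(O, Y) = -3 - 3*O (k(O, Y) = -3*O - 3 = -3 - 3*O)
z(t, F) = 2
(z(-412, k(-16, -14)) + v(463))/(-405856 + 479780) = (2 + 463)/(-405856 + 479780) = 465/73924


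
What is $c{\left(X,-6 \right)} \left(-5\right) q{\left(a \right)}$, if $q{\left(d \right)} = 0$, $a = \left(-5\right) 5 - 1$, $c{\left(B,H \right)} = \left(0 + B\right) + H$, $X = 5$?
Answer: $0$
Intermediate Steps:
$c{\left(B,H \right)} = B + H$
$a = -26$ ($a = -25 - 1 = -26$)
$c{\left(X,-6 \right)} \left(-5\right) q{\left(a \right)} = \left(5 - 6\right) \left(-5\right) 0 = \left(-1\right) \left(-5\right) 0 = 5 \cdot 0 = 0$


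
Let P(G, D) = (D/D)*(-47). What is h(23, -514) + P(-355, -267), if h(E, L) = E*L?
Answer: -11869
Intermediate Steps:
P(G, D) = -47 (P(G, D) = 1*(-47) = -47)
h(23, -514) + P(-355, -267) = 23*(-514) - 47 = -11822 - 47 = -11869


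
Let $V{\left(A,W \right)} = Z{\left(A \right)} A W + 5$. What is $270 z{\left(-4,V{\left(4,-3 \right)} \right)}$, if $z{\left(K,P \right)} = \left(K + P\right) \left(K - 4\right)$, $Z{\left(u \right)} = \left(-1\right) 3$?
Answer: $-79920$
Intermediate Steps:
$Z{\left(u \right)} = -3$
$V{\left(A,W \right)} = 5 - 3 A W$ ($V{\left(A,W \right)} = - 3 A W + 5 = 5 - 3 A W$)
$z{\left(K,P \right)} = \left(-4 + K\right) \left(K + P\right)$ ($z{\left(K,P \right)} = \left(K + P\right) \left(-4 + K\right) = \left(-4 + K\right) \left(K + P\right)$)
$270 z{\left(-4,V{\left(4,-3 \right)} \right)} = 270 \left(\left(-4\right)^{2} - -16 - 4 \left(5 - 12 \left(-3\right)\right) - 4 \left(5 - 12 \left(-3\right)\right)\right) = 270 \left(16 + 16 - 4 \left(5 + 36\right) - 4 \left(5 + 36\right)\right) = 270 \left(16 + 16 - 164 - 164\right) = 270 \left(-296\right) = -79920$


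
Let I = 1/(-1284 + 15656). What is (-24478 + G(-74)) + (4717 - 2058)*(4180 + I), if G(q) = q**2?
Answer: 159466224555/14372 ≈ 1.1096e+7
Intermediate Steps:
I = 1/14372 ≈ 6.9580e-5
(-24478 + G(-74)) + (4717 - 2058)*(4180 + I) = (-24478 + (-74)**2) + (4717 - 2058)*(4180 + 1/14372) = (-24478 + 5476) + 2659*(60074961/14372) = -19002 + 159739321299/14372 = 159466224555/14372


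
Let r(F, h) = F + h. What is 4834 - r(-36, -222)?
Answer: 5092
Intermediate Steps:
4834 - r(-36, -222) = 4834 - (-36 - 222) = 4834 - 1*(-258) = 4834 + 258 = 5092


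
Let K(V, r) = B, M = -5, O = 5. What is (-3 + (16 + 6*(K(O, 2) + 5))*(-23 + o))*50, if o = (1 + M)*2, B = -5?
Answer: -24950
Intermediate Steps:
K(V, r) = -5
o = -8 (o = (1 - 5)*2 = -4*2 = -8)
(-3 + (16 + 6*(K(O, 2) + 5))*(-23 + o))*50 = (-3 + (16 + 6*(-5 + 5))*(-23 - 8))*50 = (-3 + (16 + 6*0)*(-31))*50 = (-3 + (16 + 0)*(-31))*50 = (-3 + 16*(-31))*50 = (-3 - 496)*50 = -499*50 = -24950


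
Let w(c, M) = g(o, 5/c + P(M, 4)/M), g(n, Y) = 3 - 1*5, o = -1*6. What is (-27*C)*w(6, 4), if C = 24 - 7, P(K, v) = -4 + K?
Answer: 918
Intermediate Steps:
o = -6
g(n, Y) = -2 (g(n, Y) = 3 - 5 = -2)
C = 17
w(c, M) = -2
(-27*C)*w(6, 4) = -27*17*(-2) = -459*(-2) = 918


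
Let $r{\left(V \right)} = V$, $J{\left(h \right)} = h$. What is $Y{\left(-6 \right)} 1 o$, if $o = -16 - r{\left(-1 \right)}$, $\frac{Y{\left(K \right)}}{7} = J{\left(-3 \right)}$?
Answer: $315$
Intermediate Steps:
$Y{\left(K \right)} = -21$ ($Y{\left(K \right)} = 7 \left(-3\right) = -21$)
$o = -15$ ($o = -16 - -1 = -16 + 1 = -15$)
$Y{\left(-6 \right)} 1 o = \left(-21\right) 1 \left(-15\right) = \left(-21\right) \left(-15\right) = 315$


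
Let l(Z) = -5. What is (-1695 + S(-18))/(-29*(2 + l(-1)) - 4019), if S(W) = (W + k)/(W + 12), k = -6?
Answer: 1691/3932 ≈ 0.43006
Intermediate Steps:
S(W) = (-6 + W)/(12 + W) (S(W) = (W - 6)/(W + 12) = (-6 + W)/(12 + W))
(-1695 + S(-18))/(-29*(2 + l(-1)) - 4019) = (-1695 + (-6 - 18)/(12 - 18))/(-29*(2 - 5) - 4019) = (-1695 - 24/(-6))/(-29*(-3) - 4019) = (-1695 - 1/6*(-24))/(87 - 4019) = (-1695 + 4)/(-3932) = -1691*(-1/3932) = 1691/3932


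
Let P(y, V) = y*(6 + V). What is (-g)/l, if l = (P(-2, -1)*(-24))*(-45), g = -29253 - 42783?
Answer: -667/100 ≈ -6.6700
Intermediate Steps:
g = -72036
l = -10800 (l = (-2*(6 - 1)*(-24))*(-45) = (-2*5*(-24))*(-45) = -10*(-24)*(-45) = 240*(-45) = -10800)
(-g)/l = -1*(-72036)/(-10800) = 72036*(-1/10800) = -667/100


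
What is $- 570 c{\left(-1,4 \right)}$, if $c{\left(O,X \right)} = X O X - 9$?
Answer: $14250$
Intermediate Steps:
$c{\left(O,X \right)} = -9 + O X^{2}$ ($c{\left(O,X \right)} = O X X - 9 = O X^{2} - 9 = -9 + O X^{2}$)
$- 570 c{\left(-1,4 \right)} = - 570 \left(-9 - 4^{2}\right) = - 570 \left(-9 - 16\right) = \left(-570\right) \left(-25\right) = 14250$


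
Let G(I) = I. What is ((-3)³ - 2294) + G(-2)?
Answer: -2323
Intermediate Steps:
((-3)³ - 2294) + G(-2) = ((-3)³ - 2294) - 2 = (-27 - 2294) - 2 = -2321 - 2 = -2323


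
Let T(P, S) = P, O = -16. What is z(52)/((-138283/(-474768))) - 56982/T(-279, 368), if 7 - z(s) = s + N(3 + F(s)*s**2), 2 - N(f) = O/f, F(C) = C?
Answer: 77523252429730/1808302314909 ≈ 42.871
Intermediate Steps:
N(f) = 2 + 16/f (N(f) = 2 - (-16)/f = 2 + 16/f)
z(s) = 5 - s - 16/(3 + s**3) (z(s) = 7 - (s + (2 + 16/(3 + s*s**2))) = 7 - (s + (2 + 16/(3 + s**3))) = 7 - (2 + s + 16/(3 + s**3)) = 7 + (-2 - s - 16/(3 + s**3)) = 5 - s - 16/(3 + s**3))
z(52)/((-138283/(-474768))) - 56982/T(-279, 368) = ((-16 + (3 + 52**3)*(5 - 1*52))/(3 + 52**3))/((-138283/(-474768))) - 56982/(-279) = ((-16 + (3 + 140608)*(5 - 52))/(3 + 140608))/((-138283*(-1/474768))) - 56982*(-1/279) = ((-16 + 140611*(-47))/140611)/(138283/474768) + 18994/93 = ((-16 - 6608717)/140611)*(474768/138283) + 18994/93 = ((1/140611)*(-6608733))*(474768/138283) + 18994/93 = -6608733/140611*474768/138283 + 18994/93 = -3137614948944/19444110913 + 18994/93 = 77523252429730/1808302314909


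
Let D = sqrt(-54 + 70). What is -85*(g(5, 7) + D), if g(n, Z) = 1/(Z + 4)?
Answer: -3825/11 ≈ -347.73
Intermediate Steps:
g(n, Z) = 1/(4 + Z)
D = 4 (D = sqrt(16) = 4)
-85*(g(5, 7) + D) = -85*(1/(4 + 7) + 4) = -85*(1/11 + 4) = -85*45/11 = -3825/11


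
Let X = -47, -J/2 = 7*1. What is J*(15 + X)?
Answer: 448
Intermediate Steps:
J = -14 ≈ -14.000
J*(15 + X) = -14*(15 - 47) = -14*(-32) = 448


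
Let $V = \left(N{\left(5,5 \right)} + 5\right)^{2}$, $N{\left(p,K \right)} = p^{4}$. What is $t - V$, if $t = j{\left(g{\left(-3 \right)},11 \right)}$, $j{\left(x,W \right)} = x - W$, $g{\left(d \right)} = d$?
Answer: $-396914$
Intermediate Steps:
$t = -14$ ($t = -3 - 11 = -14$)
$V = 396900$ ($V = \left(5^{4} + 5\right)^{2} = \left(625 + 5\right)^{2} = 630^{2} = 396900$)
$t - V = -14 - 396900 = -396914$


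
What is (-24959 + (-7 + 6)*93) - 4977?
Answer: -30029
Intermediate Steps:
(-24959 + (-7 + 6)*93) - 4977 = (-24959 - 1*93) - 4977 = (-24959 - 93) - 4977 = -25052 - 4977 = -30029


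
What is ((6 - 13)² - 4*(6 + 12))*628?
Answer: -14444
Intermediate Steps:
((6 - 13)² - 4*(6 + 12))*628 = ((-7)² - 4*18)*628 = (49 - 72)*628 = -23*628 = -14444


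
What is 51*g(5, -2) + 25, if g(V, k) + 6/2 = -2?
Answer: -230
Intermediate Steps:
g(V, k) = -5 (g(V, k) = -3 - 2 = -5)
51*g(5, -2) + 25 = 51*(-5) + 25 = -255 + 25 = -230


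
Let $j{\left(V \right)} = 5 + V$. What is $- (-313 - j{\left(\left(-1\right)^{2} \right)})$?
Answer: $319$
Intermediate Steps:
$- (-313 - j{\left(\left(-1\right)^{2} \right)}) = - (-313 - \left(5 + \left(-1\right)^{2}\right)) = - (-313 - \left(5 + 1\right)) = - (-313 - 6) = \left(-1\right) \left(-319\right) = 319$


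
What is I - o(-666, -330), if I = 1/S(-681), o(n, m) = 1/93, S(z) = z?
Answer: -86/7037 ≈ -0.012221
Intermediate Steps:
o(n, m) = 1/93
I = -1/681 (I = 1/(-681) = -1/681 ≈ -0.0014684)
I - o(-666, -330) = -1/681 - 1*1/93 = -1/681 - 1/93 = -86/7037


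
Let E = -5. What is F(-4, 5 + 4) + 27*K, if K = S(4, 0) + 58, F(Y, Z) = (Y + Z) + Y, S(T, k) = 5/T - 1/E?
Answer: 32123/20 ≈ 1606.2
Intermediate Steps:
S(T, k) = ⅕ + 5/T (S(T, k) = 5/T - 1/(-5) = 5/T - 1*(-⅕) = 5/T + ⅕ = ⅕ + 5/T)
F(Y, Z) = Z + 2*Y
K = 1189/20 (K = (⅕)*(25 + 4)/4 + 58 = (⅕)*(¼)*29 + 58 = 29/20 + 58 = 1189/20 ≈ 59.450)
F(-4, 5 + 4) + 27*K = ((5 + 4) + 2*(-4)) + 27*(1189/20) = (9 - 8) + 32103/20 = 1 + 32103/20 = 32123/20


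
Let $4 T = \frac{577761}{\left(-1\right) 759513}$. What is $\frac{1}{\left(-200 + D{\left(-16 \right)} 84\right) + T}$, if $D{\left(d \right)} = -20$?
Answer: $- \frac{1012684}{1904038507} \approx -0.00053186$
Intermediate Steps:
$T = - \frac{192587}{1012684}$ ($T = \frac{577761 \frac{1}{\left(-1\right) 759513}}{4} = \frac{577761 \frac{1}{-759513}}{4} = \frac{577761 \left(- \frac{1}{759513}\right)}{4} = \frac{1}{4} \left(- \frac{192587}{253171}\right) = - \frac{192587}{1012684} \approx -0.19017$)
$\frac{1}{\left(-200 + D{\left(-16 \right)} 84\right) + T} = \frac{1}{\left(-200 - 1680\right) - \frac{192587}{1012684}} = \frac{1}{-1880 - \frac{192587}{1012684}} = \frac{1}{- \frac{1904038507}{1012684}} = - \frac{1012684}{1904038507}$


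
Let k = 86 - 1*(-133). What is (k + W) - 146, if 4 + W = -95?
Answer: -26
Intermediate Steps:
W = -99 (W = -4 - 95 = -99)
k = 219 (k = 86 + 133 = 219)
(k + W) - 146 = (219 - 99) - 146 = 120 - 146 = -26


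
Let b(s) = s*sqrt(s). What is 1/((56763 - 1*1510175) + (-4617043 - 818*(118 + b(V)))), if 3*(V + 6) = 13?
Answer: -166508433/1026854093274407 - 12270*I*sqrt(15)/1026854093274407 ≈ -1.6215e-7 - 4.6279e-11*I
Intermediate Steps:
V = -5/3 (V = -6 + (1/3)*13 = -6 + 13/3 = -5/3 ≈ -1.6667)
b(s) = s**(3/2)
1/((56763 - 1*1510175) + (-4617043 - 818*(118 + b(V)))) = 1/((56763 - 1*1510175) + (-4617043 - 818*(118 + (-5/3)**(3/2)))) = 1/((56763 - 1510175) + (-4617043 - 818*(118 - 5*I*sqrt(15)/9))) = 1/(-1453412 + (-4617043 + (-96524 + 4090*I*sqrt(15)/9))) = 1/(-1453412 + (-4713567 + 4090*I*sqrt(15)/9)) = 1/(-6166979 + 4090*I*sqrt(15)/9)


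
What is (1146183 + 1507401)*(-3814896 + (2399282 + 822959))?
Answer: -1572659825520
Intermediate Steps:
(1146183 + 1507401)*(-3814896 + (2399282 + 822959)) = 2653584*(-3814896 + 3222241) = 2653584*(-592655) = -1572659825520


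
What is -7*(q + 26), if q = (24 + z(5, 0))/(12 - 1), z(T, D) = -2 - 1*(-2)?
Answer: -2170/11 ≈ -197.27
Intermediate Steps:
z(T, D) = 0 (z(T, D) = -2 + 2 = 0)
q = 24/11 (q = (24 + 0)/(12 - 1) = 24/11 ≈ 2.1818)
-7*(q + 26) = -7*(24/11 + 26) = -7*310/11 = -2170/11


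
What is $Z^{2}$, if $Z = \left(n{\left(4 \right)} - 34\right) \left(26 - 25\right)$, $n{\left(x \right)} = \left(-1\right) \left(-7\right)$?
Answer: $729$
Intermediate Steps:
$n{\left(x \right)} = 7$
$Z = -27$ ($Z = \left(7 - 34\right) \left(26 - 25\right) = \left(-27\right) 1 = -27$)
$Z^{2} = \left(-27\right)^{2} = 729$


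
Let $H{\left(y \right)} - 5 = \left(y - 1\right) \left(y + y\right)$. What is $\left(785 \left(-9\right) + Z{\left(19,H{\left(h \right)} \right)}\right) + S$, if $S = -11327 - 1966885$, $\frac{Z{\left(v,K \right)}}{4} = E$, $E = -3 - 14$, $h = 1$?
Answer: $-1985345$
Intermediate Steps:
$H{\left(y \right)} = 5 + 2 y \left(-1 + y\right)$ ($H{\left(y \right)} = 5 + \left(y - 1\right) \left(y + y\right) = 5 + \left(-1 + y\right) 2 y = 5 + 2 y \left(-1 + y\right)$)
$E = -17$ ($E = -3 - 14 = -17$)
$Z{\left(v,K \right)} = -68$ ($Z{\left(v,K \right)} = 4 \left(-17\right) = -68$)
$S = -1978212$ ($S = -11327 - 1966885 = -1978212$)
$\left(785 \left(-9\right) + Z{\left(19,H{\left(h \right)} \right)}\right) + S = \left(785 \left(-9\right) - 68\right) - 1978212 = \left(-7065 - 68\right) - 1978212 = -7133 - 1978212 = -1985345$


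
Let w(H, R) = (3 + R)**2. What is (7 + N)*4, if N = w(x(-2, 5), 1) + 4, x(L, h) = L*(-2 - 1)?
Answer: 108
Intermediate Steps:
x(L, h) = -3*L (x(L, h) = L*(-3) = -3*L)
N = 20 (N = (3 + 1)**2 + 4 = 4**2 + 4 = 16 + 4 = 20)
(7 + N)*4 = (7 + 20)*4 = 27*4 = 108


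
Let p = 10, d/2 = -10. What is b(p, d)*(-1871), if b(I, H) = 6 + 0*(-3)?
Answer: -11226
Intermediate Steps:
d = -20 (d = 2*(-10) = -20)
b(I, H) = 6 (b(I, H) = 6 + 0 = 6)
b(p, d)*(-1871) = 6*(-1871) = -11226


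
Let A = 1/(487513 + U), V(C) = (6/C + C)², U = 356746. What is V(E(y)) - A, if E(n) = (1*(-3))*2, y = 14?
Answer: 41368690/844259 ≈ 49.000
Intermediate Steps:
E(n) = -6 (E(n) = -3*2 = -6)
V(C) = (C + 6/C)²
A = 1/844259 (A = 1/(487513 + 356746) = 1/844259 ≈ 1.1845e-6)
V(E(y)) - A = (6 + (-6)²)²/(-6)² - 1*1/844259 = (6 + 36)²/36 - 1/844259 = (1/36)*42² - 1/844259 = (1/36)*1764 - 1/844259 = 49 - 1/844259 = 41368690/844259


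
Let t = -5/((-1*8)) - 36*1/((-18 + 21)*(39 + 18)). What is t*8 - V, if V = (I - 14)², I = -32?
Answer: -40141/19 ≈ -2112.7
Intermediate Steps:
t = 63/152 (t = -5/(-8) - 36/(3*57) = -5*(-⅛) - 36/171 = 5/8 - 36*1/171 = 5/8 - 4/19 = 63/152 ≈ 0.41447)
V = 2116 (V = (-32 - 14)² = (-46)² = 2116)
t*8 - V = (63/152)*8 - 1*2116 = 63/19 - 2116 = -40141/19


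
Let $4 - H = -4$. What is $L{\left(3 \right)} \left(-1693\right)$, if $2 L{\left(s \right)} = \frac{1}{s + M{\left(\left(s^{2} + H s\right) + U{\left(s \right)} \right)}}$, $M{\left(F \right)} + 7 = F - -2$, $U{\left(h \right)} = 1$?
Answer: $- \frac{1693}{64} \approx -26.453$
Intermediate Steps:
$H = 8$ ($H = 4 - -4 = 4 + 4 = 8$)
$M{\left(F \right)} = -5 + F$ ($M{\left(F \right)} = -7 + \left(F - -2\right) = -7 + \left(F + 2\right) = -7 + \left(2 + F\right) = -5 + F$)
$L{\left(s \right)} = \frac{1}{2 \left(-4 + s^{2} + 9 s\right)}$ ($L{\left(s \right)} = \frac{1}{2 \left(s - \left(4 - s^{2} - 8 s\right)\right)} = \frac{1}{2 \left(s + \left(-4 + s^{2} + 8 s\right)\right)} = \frac{1}{2 \left(-4 + s^{2} + 9 s\right)}$)
$L{\left(3 \right)} \left(-1693\right) = \frac{1}{2 \left(-4 + 3^{2} + 9 \cdot 3\right)} \left(-1693\right) = \frac{1}{2 \left(-4 + 9 + 27\right)} \left(-1693\right) = \frac{1}{2 \cdot 32} \left(-1693\right) = \frac{1}{2} \cdot \frac{1}{32} \left(-1693\right) = \frac{1}{64} \left(-1693\right) = - \frac{1693}{64}$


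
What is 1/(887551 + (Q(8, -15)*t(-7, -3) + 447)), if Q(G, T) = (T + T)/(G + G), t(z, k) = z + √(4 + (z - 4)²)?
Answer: 14208178/12617020122949 + 150*√5/12617020122949 ≈ 1.1261e-6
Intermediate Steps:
t(z, k) = z + √(4 + (-4 + z)²)
Q(G, T) = T/G (Q(G, T) = (2*T)/((2*G)) = (2*T)*(1/(2*G)) = T/G)
1/(887551 + (Q(8, -15)*t(-7, -3) + 447)) = 1/(887551 + ((-15/8)*(-7 + √(4 + (-4 - 7)²)) + 447)) = 1/(887551 + ((-15*⅛)*(-7 + √(4 + (-11)²)) + 447)) = 1/(887551 + (-15*(-7 + √(4 + 121))/8 + 447)) = 1/(887551 + (-15*(-7 + √125)/8 + 447)) = 1/(887551 + (-15*(-7 + 5*√5)/8 + 447)) = 1/(887551 + ((105/8 - 75*√5/8) + 447)) = 1/(887551 + (3681/8 - 75*√5/8)) = 1/(7104089/8 - 75*√5/8)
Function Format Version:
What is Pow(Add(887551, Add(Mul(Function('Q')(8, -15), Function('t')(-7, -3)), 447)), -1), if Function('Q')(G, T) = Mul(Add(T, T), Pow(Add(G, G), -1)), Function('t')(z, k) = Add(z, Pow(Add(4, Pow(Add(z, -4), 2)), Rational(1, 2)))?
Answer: Add(Rational(14208178, 12617020122949), Mul(Rational(150, 12617020122949), Pow(5, Rational(1, 2)))) ≈ 1.1261e-6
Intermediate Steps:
Function('t')(z, k) = Add(z, Pow(Add(4, Pow(Add(-4, z), 2)), Rational(1, 2)))
Function('Q')(G, T) = Mul(T, Pow(G, -1)) (Function('Q')(G, T) = Mul(Mul(2, T), Pow(Mul(2, G), -1)) = Mul(Mul(2, T), Mul(Rational(1, 2), Pow(G, -1))) = Mul(T, Pow(G, -1)))
Pow(Add(887551, Add(Mul(Function('Q')(8, -15), Function('t')(-7, -3)), 447)), -1) = Pow(Add(887551, Add(Mul(Mul(-15, Pow(8, -1)), Add(-7, Pow(Add(4, Pow(Add(-4, -7), 2)), Rational(1, 2)))), 447)), -1) = Pow(Add(887551, Add(Mul(Mul(-15, Rational(1, 8)), Add(-7, Pow(Add(4, Pow(-11, 2)), Rational(1, 2)))), 447)), -1) = Pow(Add(887551, Add(Mul(Rational(-15, 8), Add(-7, Pow(Add(4, 121), Rational(1, 2)))), 447)), -1) = Pow(Add(887551, Add(Mul(Rational(-15, 8), Add(-7, Pow(125, Rational(1, 2)))), 447)), -1) = Pow(Add(887551, Add(Mul(Rational(-15, 8), Add(-7, Mul(5, Pow(5, Rational(1, 2))))), 447)), -1) = Pow(Add(887551, Add(Add(Rational(105, 8), Mul(Rational(-75, 8), Pow(5, Rational(1, 2)))), 447)), -1) = Pow(Add(887551, Add(Rational(3681, 8), Mul(Rational(-75, 8), Pow(5, Rational(1, 2))))), -1) = Pow(Add(Rational(7104089, 8), Mul(Rational(-75, 8), Pow(5, Rational(1, 2)))), -1)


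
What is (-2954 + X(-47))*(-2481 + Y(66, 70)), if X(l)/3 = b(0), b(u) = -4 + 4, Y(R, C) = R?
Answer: 7133910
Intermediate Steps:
b(u) = 0
X(l) = 0 (X(l) = 3*0 = 0)
(-2954 + X(-47))*(-2481 + Y(66, 70)) = (-2954 + 0)*(-2481 + 66) = -2954*(-2415) = 7133910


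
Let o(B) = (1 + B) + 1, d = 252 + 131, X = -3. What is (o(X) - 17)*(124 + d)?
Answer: -9126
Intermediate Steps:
d = 383
o(B) = 2 + B
(o(X) - 17)*(124 + d) = ((2 - 3) - 17)*(124 + 383) = (-1 - 17)*507 = -18*507 = -9126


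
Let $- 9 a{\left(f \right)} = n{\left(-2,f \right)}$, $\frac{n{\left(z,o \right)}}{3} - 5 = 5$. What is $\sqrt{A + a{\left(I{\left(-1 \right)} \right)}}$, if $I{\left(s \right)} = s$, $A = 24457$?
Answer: $\frac{\sqrt{220083}}{3} \approx 156.38$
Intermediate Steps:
$n{\left(z,o \right)} = 30$ ($n{\left(z,o \right)} = 15 + 3 \cdot 5 = 15 + 15 = 30$)
$a{\left(f \right)} = - \frac{10}{3}$ ($a{\left(f \right)} = \left(- \frac{1}{9}\right) 30 = - \frac{10}{3}$)
$\sqrt{A + a{\left(I{\left(-1 \right)} \right)}} = \sqrt{24457 - \frac{10}{3}} = \sqrt{\frac{73361}{3}} = \frac{\sqrt{220083}}{3}$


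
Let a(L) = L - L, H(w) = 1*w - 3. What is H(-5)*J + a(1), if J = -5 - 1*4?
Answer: 72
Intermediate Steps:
H(w) = -3 + w (H(w) = w - 3 = -3 + w)
a(L) = 0
J = -9 (J = -5 - 4 = -9)
H(-5)*J + a(1) = (-3 - 5)*(-9) + 0 = -8*(-9) + 0 = 72 + 0 = 72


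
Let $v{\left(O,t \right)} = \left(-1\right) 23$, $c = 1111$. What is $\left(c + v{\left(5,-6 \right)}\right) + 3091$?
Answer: $4179$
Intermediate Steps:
$v{\left(O,t \right)} = -23$
$\left(c + v{\left(5,-6 \right)}\right) + 3091 = \left(1111 - 23\right) + 3091 = 1088 + 3091 = 4179$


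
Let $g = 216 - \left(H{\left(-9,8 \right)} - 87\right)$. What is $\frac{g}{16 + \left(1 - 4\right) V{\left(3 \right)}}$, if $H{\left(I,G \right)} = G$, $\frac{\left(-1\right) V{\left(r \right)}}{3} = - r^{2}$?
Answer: $- \frac{59}{13} \approx -4.5385$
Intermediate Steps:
$V{\left(r \right)} = 3 r^{2}$ ($V{\left(r \right)} = - 3 \left(- r^{2}\right) = 3 r^{2}$)
$g = 295$ ($g = 216 - \left(8 - 87\right) = 216 - -79 = 216 + 79 = 295$)
$\frac{g}{16 + \left(1 - 4\right) V{\left(3 \right)}} = \frac{295}{16 + \left(1 - 4\right) 3 \cdot 3^{2}} = \frac{295}{16 - 3 \cdot 3 \cdot 9} = \frac{295}{16 - 81} = \frac{295}{-65} = 295 \left(- \frac{1}{65}\right) = - \frac{59}{13}$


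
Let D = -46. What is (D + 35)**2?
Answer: 121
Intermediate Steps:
(D + 35)**2 = (-46 + 35)**2 = (-11)**2 = 121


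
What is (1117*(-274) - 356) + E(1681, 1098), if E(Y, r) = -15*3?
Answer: -306459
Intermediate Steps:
E(Y, r) = -45
(1117*(-274) - 356) + E(1681, 1098) = (1117*(-274) - 356) - 45 = (-306058 - 356) - 45 = -306414 - 45 = -306459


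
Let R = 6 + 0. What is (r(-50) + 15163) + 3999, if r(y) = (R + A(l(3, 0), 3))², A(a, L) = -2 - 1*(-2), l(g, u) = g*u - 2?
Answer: 19198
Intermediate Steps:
l(g, u) = -2 + g*u
R = 6
A(a, L) = 0 (A(a, L) = -2 + 2 = 0)
r(y) = 36 (r(y) = (6 + 0)² = 6² = 36)
(r(-50) + 15163) + 3999 = (36 + 15163) + 3999 = 15199 + 3999 = 19198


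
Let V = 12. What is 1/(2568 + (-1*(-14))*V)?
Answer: 1/2736 ≈ 0.00036550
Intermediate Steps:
1/(2568 + (-1*(-14))*V) = 1/(2568 - 1*(-14)*12) = 1/(2568 + 14*12) = 1/(2568 + 168) = 1/2736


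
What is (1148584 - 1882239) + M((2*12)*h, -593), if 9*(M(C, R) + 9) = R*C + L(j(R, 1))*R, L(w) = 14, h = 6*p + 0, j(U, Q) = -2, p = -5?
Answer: -6184318/9 ≈ -6.8715e+5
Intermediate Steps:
h = -30 (h = 6*(-5) + 0 = -30 + 0 = -30)
M(C, R) = -9 + 14*R/9 + C*R/9 (M(C, R) = -9 + (R*C + 14*R)/9 = -9 + (C*R + 14*R)/9 = -9 + (14*R + C*R)/9 = -9 + (14*R/9 + C*R/9) = -9 + 14*R/9 + C*R/9)
(1148584 - 1882239) + M((2*12)*h, -593) = (1148584 - 1882239) + (-9 + (14/9)*(-593) + (⅑)*((2*12)*(-30))*(-593)) = -733655 + (-9 - 8302/9 + (⅑)*(24*(-30))*(-593)) = -733655 + (-9 - 8302/9 + (⅑)*(-720)*(-593)) = -733655 + (-9 - 8302/9 + 47440) = -733655 + 418577/9 = -6184318/9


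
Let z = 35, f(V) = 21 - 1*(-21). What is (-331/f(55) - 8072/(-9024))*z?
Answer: -275825/1128 ≈ -244.53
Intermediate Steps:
f(V) = 42 (f(V) = 21 + 21 = 42)
(-331/f(55) - 8072/(-9024))*z = (-331/42 - 8072/(-9024))*35 = (-331*1/42 - 8072*(-1/9024))*35 = (-331/42 + 1009/1128)*35 = -55165/7896*35 = -275825/1128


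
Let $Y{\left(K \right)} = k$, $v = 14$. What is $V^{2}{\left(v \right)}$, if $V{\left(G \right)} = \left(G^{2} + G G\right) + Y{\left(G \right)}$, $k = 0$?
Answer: $153664$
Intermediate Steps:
$Y{\left(K \right)} = 0$
$V{\left(G \right)} = 2 G^{2}$ ($V{\left(G \right)} = \left(G^{2} + G G\right) + 0 = \left(G^{2} + G^{2}\right) + 0 = 2 G^{2} + 0 = 2 G^{2}$)
$V^{2}{\left(v \right)} = \left(2 \cdot 14^{2}\right)^{2} = \left(2 \cdot 196\right)^{2} = 392^{2} = 153664$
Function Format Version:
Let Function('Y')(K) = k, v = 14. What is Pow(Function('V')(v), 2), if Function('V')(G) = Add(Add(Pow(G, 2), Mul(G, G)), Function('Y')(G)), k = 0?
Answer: 153664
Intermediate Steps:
Function('Y')(K) = 0
Function('V')(G) = Mul(2, Pow(G, 2)) (Function('V')(G) = Add(Add(Pow(G, 2), Mul(G, G)), 0) = Add(Add(Pow(G, 2), Pow(G, 2)), 0) = Add(Mul(2, Pow(G, 2)), 0) = Mul(2, Pow(G, 2)))
Pow(Function('V')(v), 2) = Pow(Mul(2, Pow(14, 2)), 2) = Pow(Mul(2, 196), 2) = Pow(392, 2) = 153664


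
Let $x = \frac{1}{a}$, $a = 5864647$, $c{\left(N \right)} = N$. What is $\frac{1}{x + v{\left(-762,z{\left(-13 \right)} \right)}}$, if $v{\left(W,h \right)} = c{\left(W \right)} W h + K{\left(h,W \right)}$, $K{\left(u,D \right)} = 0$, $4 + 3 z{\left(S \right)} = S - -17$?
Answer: $5864647$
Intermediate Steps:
$z{\left(S \right)} = \frac{13}{3} + \frac{S}{3}$ ($z{\left(S \right)} = - \frac{4}{3} + \frac{S - -17}{3} = - \frac{4}{3} + \frac{S + 17}{3} = - \frac{4}{3} + \frac{17 + S}{3} = - \frac{4}{3} + \left(\frac{17}{3} + \frac{S}{3}\right) = \frac{13}{3} + \frac{S}{3}$)
$x = \frac{1}{5864647} \approx 1.7051 \cdot 10^{-7}$
$v{\left(W,h \right)} = h W^{2}$ ($v{\left(W,h \right)} = W W h + 0 = W^{2} h + 0 = h W^{2} + 0 = h W^{2}$)
$\frac{1}{x + v{\left(-762,z{\left(-13 \right)} \right)}} = \frac{1}{\frac{1}{5864647} + \left(\frac{13}{3} + \frac{1}{3} \left(-13\right)\right) \left(-762\right)^{2}} = \frac{1}{\frac{1}{5864647} + \left(\frac{13}{3} - \frac{13}{3}\right) 580644} = \frac{1}{\frac{1}{5864647} + 0 \cdot 580644} = \frac{1}{\frac{1}{5864647} + 0} = \frac{1}{\frac{1}{5864647}} = 5864647$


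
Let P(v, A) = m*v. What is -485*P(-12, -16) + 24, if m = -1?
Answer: -5796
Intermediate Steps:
P(v, A) = -v
-485*P(-12, -16) + 24 = -(-485)*(-12) + 24 = -485*12 + 24 = -5820 + 24 = -5796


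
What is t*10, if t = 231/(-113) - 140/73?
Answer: -326830/8249 ≈ -39.621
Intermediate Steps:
t = -32683/8249 (t = 231*(-1/113) - 140*1/73 = -231/113 - 140/73 = -32683/8249 ≈ -3.9621)
t*10 = -32683/8249*10 = -326830/8249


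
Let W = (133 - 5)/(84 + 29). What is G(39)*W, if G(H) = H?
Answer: 4992/113 ≈ 44.177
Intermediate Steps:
W = 128/113 ≈ 1.1327
G(39)*W = 39*(128/113) = 4992/113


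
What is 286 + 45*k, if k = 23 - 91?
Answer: -2774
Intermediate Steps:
k = -68
286 + 45*k = 286 + 45*(-68) = 286 - 3060 = -2774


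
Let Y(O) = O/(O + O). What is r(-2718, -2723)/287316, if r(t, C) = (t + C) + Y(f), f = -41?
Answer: -1209/63848 ≈ -0.018936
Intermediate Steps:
Y(O) = 1/2 (Y(O) = O/((2*O)) = (1/(2*O))*O = 1/2)
r(t, C) = 1/2 + C + t (r(t, C) = (t + C) + 1/2 = (C + t) + 1/2 = 1/2 + C + t)
r(-2718, -2723)/287316 = (1/2 - 2723 - 2718)/287316 = -10881/2*1/287316 = -1209/63848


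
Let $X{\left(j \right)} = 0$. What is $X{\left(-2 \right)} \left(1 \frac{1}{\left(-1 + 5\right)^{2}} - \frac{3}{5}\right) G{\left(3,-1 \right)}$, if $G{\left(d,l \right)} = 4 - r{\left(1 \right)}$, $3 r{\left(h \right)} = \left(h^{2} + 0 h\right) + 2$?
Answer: $0$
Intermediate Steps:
$r{\left(h \right)} = \frac{2}{3} + \frac{h^{2}}{3}$ ($r{\left(h \right)} = \frac{\left(h^{2} + 0 h\right) + 2}{3} = \frac{\left(h^{2} + 0\right) + 2}{3} = \frac{h^{2} + 2}{3} = \frac{2 + h^{2}}{3} = \frac{2}{3} + \frac{h^{2}}{3}$)
$G{\left(d,l \right)} = 3$ ($G{\left(d,l \right)} = 4 - \left(\frac{2}{3} + \frac{1^{2}}{3}\right) = 4 - \left(\frac{2}{3} + \frac{1}{3} \cdot 1\right) = 4 - \left(\frac{2}{3} + \frac{1}{3}\right) = 4 - 1 = 3$)
$X{\left(-2 \right)} \left(1 \frac{1}{\left(-1 + 5\right)^{2}} - \frac{3}{5}\right) G{\left(3,-1 \right)} = 0 \left(1 \frac{1}{\left(-1 + 5\right)^{2}} - \frac{3}{5}\right) 3 = 0 \left(1 \frac{1}{4^{2}} - \frac{3}{5}\right) 3 = 0 \left(1 \cdot \frac{1}{16} - \frac{3}{5}\right) 3 = 0 \left(\frac{1}{16} - \frac{3}{5}\right) 3 = 0 \left(\left(- \frac{43}{80}\right) 3\right) = 0 \left(- \frac{129}{80}\right) = 0$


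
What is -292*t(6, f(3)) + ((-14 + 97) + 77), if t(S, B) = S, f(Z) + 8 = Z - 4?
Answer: -1592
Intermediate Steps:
f(Z) = -12 + Z (f(Z) = -8 + (Z - 4) = -8 + (-4 + Z) = -12 + Z)
-292*t(6, f(3)) + ((-14 + 97) + 77) = -292*6 + ((-14 + 97) + 77) = -1752 + (83 + 77) = -1752 + 160 = -1592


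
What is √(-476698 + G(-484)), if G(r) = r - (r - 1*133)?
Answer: I*√476565 ≈ 690.34*I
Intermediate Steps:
G(r) = 133 (G(r) = r - (r - 133) = r - (-133 + r) = r + (133 - r) = 133)
√(-476698 + G(-484)) = √(-476698 + 133) = √(-476565) = I*√476565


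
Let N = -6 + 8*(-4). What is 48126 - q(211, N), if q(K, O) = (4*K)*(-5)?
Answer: 52346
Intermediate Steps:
N = -38 (N = -6 - 32 = -38)
q(K, O) = -20*K
48126 - q(211, N) = 48126 - (-20)*211 = 48126 - 1*(-4220) = 48126 + 4220 = 52346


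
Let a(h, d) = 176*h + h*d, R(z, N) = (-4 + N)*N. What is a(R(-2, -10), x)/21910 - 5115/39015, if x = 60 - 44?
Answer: 892051/814113 ≈ 1.0957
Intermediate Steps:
x = 16
R(z, N) = N*(-4 + N)
a(h, d) = 176*h + d*h
a(R(-2, -10), x)/21910 - 5115/39015 = ((-10*(-4 - 10))*(176 + 16))/21910 - 5115/39015 = (-10*(-14)*192)*(1/21910) - 5115*1/39015 = (140*192)*(1/21910) - 341/2601 = 26880*(1/21910) - 341/2601 = 384/313 - 341/2601 = 892051/814113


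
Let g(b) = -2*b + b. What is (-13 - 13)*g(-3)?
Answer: -78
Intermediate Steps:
g(b) = -b
(-13 - 13)*g(-3) = (-13 - 13)*(-1*(-3)) = -26*3 = -78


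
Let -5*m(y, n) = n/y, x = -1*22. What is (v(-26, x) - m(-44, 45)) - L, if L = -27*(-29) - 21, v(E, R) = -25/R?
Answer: -33487/44 ≈ -761.07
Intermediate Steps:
x = -22
m(y, n) = -n/(5*y)
L = 762 (L = 783 - 21 = 762)
(v(-26, x) - m(-44, 45)) - L = (-25/(-22) - (-1)*45/(5*(-44))) - 1*762 = (-25*(-1/22) - (-1)*45*(-1)/(5*44)) - 762 = (25/22 - 1*9/44) - 762 = (25/22 - 9/44) - 762 = 41/44 - 762 = -33487/44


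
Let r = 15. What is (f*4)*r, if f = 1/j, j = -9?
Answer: -20/3 ≈ -6.6667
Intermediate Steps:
f = -1/9 (f = 1/(-9) = -1/9 ≈ -0.11111)
(f*4)*r = -1/9*4*15 = -4/9*15 = -20/3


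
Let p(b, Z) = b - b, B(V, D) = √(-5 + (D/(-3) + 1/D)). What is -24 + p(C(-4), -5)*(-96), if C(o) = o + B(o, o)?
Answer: -24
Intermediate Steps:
B(V, D) = √(-5 + 1/D - D/3) (B(V, D) = √(-5 + (D*(-⅓) + 1/D)) = √(-5 + (-D/3 + 1/D)) = √(-5 + (1/D - D/3)) = √(-5 + 1/D - D/3))
C(o) = o + √(-45 - 3*o + 9/o)/3
p(b, Z) = 0
-24 + p(C(-4), -5)*(-96) = -24 + 0*(-96) = -24 + 0 = -24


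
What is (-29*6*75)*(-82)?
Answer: 1070100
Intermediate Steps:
(-29*6*75)*(-82) = -174*75*(-82) = -13050*(-82) = 1070100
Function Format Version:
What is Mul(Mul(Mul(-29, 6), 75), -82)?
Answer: 1070100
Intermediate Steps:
Mul(Mul(Mul(-29, 6), 75), -82) = Mul(Mul(-174, 75), -82) = Mul(-13050, -82) = 1070100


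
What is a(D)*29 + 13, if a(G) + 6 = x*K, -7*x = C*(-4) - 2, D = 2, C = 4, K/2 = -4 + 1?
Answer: -4259/7 ≈ -608.43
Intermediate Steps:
K = -6 (K = 2*(-4 + 1) = 2*(-3) = -6)
x = 18/7 (x = -(4*(-4) - 2)/7 = -(-16 - 2)/7 = -⅐*(-18) = 18/7 ≈ 2.5714)
a(G) = -150/7 (a(G) = -6 + (18/7)*(-6) = -6 - 108/7 = -150/7)
a(D)*29 + 13 = -150/7*29 + 13 = -4350/7 + 13 = -4259/7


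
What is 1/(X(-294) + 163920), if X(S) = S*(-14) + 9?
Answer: 1/168045 ≈ 5.9508e-6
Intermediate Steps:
X(S) = 9 - 14*S (X(S) = -14*S + 9 = 9 - 14*S)
1/(X(-294) + 163920) = 1/((9 - 14*(-294)) + 163920) = 1/((9 + 4116) + 163920) = 1/(4125 + 163920) = 1/168045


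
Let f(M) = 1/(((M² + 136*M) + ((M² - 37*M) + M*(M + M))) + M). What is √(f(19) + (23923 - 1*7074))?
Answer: √11775698913/836 ≈ 129.80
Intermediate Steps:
f(M) = 1/(4*M² + 100*M) (f(M) = 1/(((M² + 136*M) + ((M² - 37*M) + M*(2*M))) + M) = 1/(((M² + 136*M) + ((M² - 37*M) + 2*M²)) + M) = 1/(((M² + 136*M) + (-37*M + 3*M²)) + M) = 1/((4*M² + 99*M) + M) = 1/(4*M² + 100*M))
√(f(19) + (23923 - 1*7074)) = √((¼)/(19*(25 + 19)) + (23923 - 1*7074)) = √((¼)*(1/19)/44 + (23923 - 7074)) = √((¼)*(1/19)*(1/44) + 16849) = √(1/3344 + 16849) = √(56343057/3344) = √11775698913/836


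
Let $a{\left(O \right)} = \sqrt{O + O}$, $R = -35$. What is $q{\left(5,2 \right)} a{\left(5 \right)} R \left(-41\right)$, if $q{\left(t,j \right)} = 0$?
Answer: $0$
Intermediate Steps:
$a{\left(O \right)} = \sqrt{2} \sqrt{O}$ ($a{\left(O \right)} = \sqrt{2 O} = \sqrt{2} \sqrt{O}$)
$q{\left(5,2 \right)} a{\left(5 \right)} R \left(-41\right) = 0 \sqrt{2} \sqrt{5} \left(-35\right) \left(-41\right) = 0 \sqrt{10} \left(-35\right) \left(-41\right) = 0 \left(-35\right) \left(-41\right) = 0 \left(-41\right) = 0$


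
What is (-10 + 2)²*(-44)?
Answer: -2816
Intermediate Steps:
(-10 + 2)²*(-44) = (-8)²*(-44) = 64*(-44) = -2816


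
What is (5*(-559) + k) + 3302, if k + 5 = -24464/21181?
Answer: 10608398/21181 ≈ 500.85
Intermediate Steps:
k = -130369/21181 (k = -5 - 24464/21181 = -130369/21181 ≈ -6.1550)
(5*(-559) + k) + 3302 = (5*(-559) - 130369/21181) + 3302 = (-2795 - 130369/21181) + 3302 = -59331264/21181 + 3302 = 10608398/21181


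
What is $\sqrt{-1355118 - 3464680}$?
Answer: $i \sqrt{4819798} \approx 2195.4 i$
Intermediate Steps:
$\sqrt{-1355118 - 3464680} = \sqrt{-4819798} = i \sqrt{4819798}$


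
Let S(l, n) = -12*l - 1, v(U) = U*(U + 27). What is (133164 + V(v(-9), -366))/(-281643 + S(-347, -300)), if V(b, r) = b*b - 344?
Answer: -19883/34685 ≈ -0.57325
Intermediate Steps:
v(U) = U*(27 + U)
V(b, r) = -344 + b² (V(b, r) = b² - 344 = -344 + b²)
S(l, n) = -1 - 12*l
(133164 + V(v(-9), -366))/(-281643 + S(-347, -300)) = (133164 + (-344 + (-9*(27 - 9))²))/(-281643 + (-1 - 12*(-347))) = (133164 + (-344 + (-9*18)²))/(-281643 + (-1 + 4164)) = (133164 + (-344 + (-162)²))/(-281643 + 4163) = (133164 + (-344 + 26244))/(-277480) = (133164 + 25900)*(-1/277480) = 159064*(-1/277480) = -19883/34685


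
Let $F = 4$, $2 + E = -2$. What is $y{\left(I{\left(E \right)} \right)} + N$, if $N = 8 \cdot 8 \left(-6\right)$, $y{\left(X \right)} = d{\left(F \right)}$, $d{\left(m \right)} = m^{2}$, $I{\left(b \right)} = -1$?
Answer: $-368$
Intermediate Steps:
$E = -4$ ($E = -2 - 2 = -4$)
$y{\left(X \right)} = 16$ ($y{\left(X \right)} = 4^{2} = 16$)
$N = -384$ ($N = 64 \left(-6\right) = -384$)
$y{\left(I{\left(E \right)} \right)} + N = 16 - 384 = -368$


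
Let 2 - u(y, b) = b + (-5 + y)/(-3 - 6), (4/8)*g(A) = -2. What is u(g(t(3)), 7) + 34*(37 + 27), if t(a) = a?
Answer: 2170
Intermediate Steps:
g(A) = -4 (g(A) = 2*(-2) = -4)
u(y, b) = 13/9 - b + y/9 (u(y, b) = 2 - (b + (-5 + y)/(-3 - 6)) = 2 - (b + (-5 + y)/(-9)) = 2 - (b + (-5 + y)*(-⅑)) = 2 - (b + (5/9 - y/9)) = 2 - (5/9 + b - y/9) = 2 + (-5/9 - b + y/9) = 13/9 - b + y/9)
u(g(t(3)), 7) + 34*(37 + 27) = (13/9 - 1*7 + (⅑)*(-4)) + 34*(37 + 27) = (13/9 - 7 - 4/9) + 34*64 = -6 + 2176 = 2170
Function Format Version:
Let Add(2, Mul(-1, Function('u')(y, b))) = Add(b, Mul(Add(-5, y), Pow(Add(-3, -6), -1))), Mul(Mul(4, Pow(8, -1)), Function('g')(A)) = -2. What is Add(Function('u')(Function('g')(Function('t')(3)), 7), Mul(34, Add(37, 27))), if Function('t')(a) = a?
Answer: 2170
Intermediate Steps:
Function('g')(A) = -4 (Function('g')(A) = Mul(2, -2) = -4)
Function('u')(y, b) = Add(Rational(13, 9), Mul(-1, b), Mul(Rational(1, 9), y)) (Function('u')(y, b) = Add(2, Mul(-1, Add(b, Mul(Add(-5, y), Pow(Add(-3, -6), -1))))) = Add(2, Mul(-1, Add(b, Mul(Add(-5, y), Pow(-9, -1))))) = Add(2, Mul(-1, Add(b, Mul(Add(-5, y), Rational(-1, 9))))) = Add(2, Mul(-1, Add(b, Add(Rational(5, 9), Mul(Rational(-1, 9), y))))) = Add(2, Mul(-1, Add(Rational(5, 9), b, Mul(Rational(-1, 9), y)))) = Add(2, Add(Rational(-5, 9), Mul(-1, b), Mul(Rational(1, 9), y))) = Add(Rational(13, 9), Mul(-1, b), Mul(Rational(1, 9), y)))
Add(Function('u')(Function('g')(Function('t')(3)), 7), Mul(34, Add(37, 27))) = Add(Add(Rational(13, 9), Mul(-1, 7), Mul(Rational(1, 9), -4)), Mul(34, Add(37, 27))) = Add(Add(Rational(13, 9), -7, Rational(-4, 9)), Mul(34, 64)) = Add(-6, 2176) = 2170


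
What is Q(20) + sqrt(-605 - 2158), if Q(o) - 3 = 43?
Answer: 46 + 3*I*sqrt(307) ≈ 46.0 + 52.564*I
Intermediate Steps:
Q(o) = 46 (Q(o) = 3 + 43 = 46)
Q(20) + sqrt(-605 - 2158) = 46 + sqrt(-605 - 2158) = 46 + sqrt(-2763) = 46 + 3*I*sqrt(307)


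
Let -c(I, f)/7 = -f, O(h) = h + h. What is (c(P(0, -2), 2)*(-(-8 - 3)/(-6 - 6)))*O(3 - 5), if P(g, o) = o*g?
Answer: 154/3 ≈ 51.333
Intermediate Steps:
P(g, o) = g*o
O(h) = 2*h
c(I, f) = 7*f (c(I, f) = -(-7)*f = 7*f)
(c(P(0, -2), 2)*(-(-8 - 3)/(-6 - 6)))*O(3 - 5) = ((7*2)*(-(-8 - 3)/(-6 - 6)))*(2*(3 - 5)) = (14*(-(-11)/(-12)))*(2*(-2)) = (14*(-(-11)*(-1)/12))*(-4) = (14*(-1*11/12))*(-4) = (14*(-11/12))*(-4) = -77/6*(-4) = 154/3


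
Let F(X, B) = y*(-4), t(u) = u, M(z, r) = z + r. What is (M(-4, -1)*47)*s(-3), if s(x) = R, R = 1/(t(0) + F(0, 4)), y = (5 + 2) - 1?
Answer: 235/24 ≈ 9.7917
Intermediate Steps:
y = 6 (y = 7 - 1 = 6)
M(z, r) = r + z
F(X, B) = -24 (F(X, B) = 6*(-4) = -24)
R = -1/24 (R = 1/(0 - 24) = 1/(-24) = -1/24 ≈ -0.041667)
s(x) = -1/24
(M(-4, -1)*47)*s(-3) = ((-1 - 4)*47)*(-1/24) = -5*47*(-1/24) = -235*(-1/24) = 235/24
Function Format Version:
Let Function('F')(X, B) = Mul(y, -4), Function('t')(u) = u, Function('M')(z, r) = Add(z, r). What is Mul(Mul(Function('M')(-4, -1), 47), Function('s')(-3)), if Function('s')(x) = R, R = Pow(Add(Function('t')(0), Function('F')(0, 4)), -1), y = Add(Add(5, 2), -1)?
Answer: Rational(235, 24) ≈ 9.7917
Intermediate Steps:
y = 6 (y = Add(7, -1) = 6)
Function('M')(z, r) = Add(r, z)
Function('F')(X, B) = -24 (Function('F')(X, B) = Mul(6, -4) = -24)
R = Rational(-1, 24) (R = Pow(Add(0, -24), -1) = Pow(-24, -1) = Rational(-1, 24) ≈ -0.041667)
Function('s')(x) = Rational(-1, 24)
Mul(Mul(Function('M')(-4, -1), 47), Function('s')(-3)) = Mul(Mul(Add(-1, -4), 47), Rational(-1, 24)) = Mul(Mul(-5, 47), Rational(-1, 24)) = Mul(-235, Rational(-1, 24)) = Rational(235, 24)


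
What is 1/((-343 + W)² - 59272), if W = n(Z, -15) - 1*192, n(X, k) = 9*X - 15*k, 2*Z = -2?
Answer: 1/42489 ≈ 2.3536e-5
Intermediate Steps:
Z = -1 (Z = (½)*(-2) = -1)
n(X, k) = -15*k + 9*X
W = 24 (W = (-15*(-15) + 9*(-1)) - 1*192 = (225 - 9) - 192 = 216 - 192 = 24)
1/((-343 + W)² - 59272) = 1/((-343 + 24)² - 59272) = 1/((-319)² - 59272) = 1/(101761 - 59272) = 1/42489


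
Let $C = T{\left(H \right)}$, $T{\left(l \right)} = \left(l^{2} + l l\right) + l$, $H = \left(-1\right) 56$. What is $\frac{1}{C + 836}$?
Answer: $\frac{1}{7052} \approx 0.0001418$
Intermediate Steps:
$H = -56$
$T{\left(l \right)} = l + 2 l^{2}$ ($T{\left(l \right)} = \left(l^{2} + l^{2}\right) + l = 2 l^{2} + l = l + 2 l^{2}$)
$C = 6216$ ($C = - 56 \left(1 + 2 \left(-56\right)\right) = - 56 \left(1 - 112\right) = \left(-56\right) \left(-111\right) = 6216$)
$\frac{1}{C + 836} = \frac{1}{6216 + 836} = \frac{1}{7052}$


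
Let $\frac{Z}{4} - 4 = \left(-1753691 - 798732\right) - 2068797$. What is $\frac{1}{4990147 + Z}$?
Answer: $- \frac{1}{13494717} \approx -7.4103 \cdot 10^{-8}$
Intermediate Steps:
$Z = -18484864$ ($Z = 16 + 4 \left(\left(-1753691 - 798732\right) - 2068797\right) = 16 + 4 \left(-2552423 - 2068797\right) = 16 + 4 \left(-4621220\right) = 16 - 18484880 = -18484864$)
$\frac{1}{4990147 + Z} = \frac{1}{4990147 - 18484864} = \frac{1}{-13494717} = - \frac{1}{13494717}$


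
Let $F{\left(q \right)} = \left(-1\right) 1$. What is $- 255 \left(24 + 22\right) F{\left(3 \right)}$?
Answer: $11730$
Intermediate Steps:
$F{\left(q \right)} = -1$
$- 255 \left(24 + 22\right) F{\left(3 \right)} = - 255 \left(24 + 22\right) \left(-1\right) = - 255 \cdot 46 \left(-1\right) = \left(-255\right) \left(-46\right) = 11730$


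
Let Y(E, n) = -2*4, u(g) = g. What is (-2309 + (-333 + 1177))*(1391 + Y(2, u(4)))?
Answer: -2026095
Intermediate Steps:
Y(E, n) = -8
(-2309 + (-333 + 1177))*(1391 + Y(2, u(4))) = (-2309 + (-333 + 1177))*(1391 - 8) = (-2309 + 844)*1383 = -1465*1383 = -2026095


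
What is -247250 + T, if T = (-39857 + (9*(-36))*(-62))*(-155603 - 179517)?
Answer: 6624740030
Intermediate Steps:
T = 6624987280 (T = (-39857 - 324*(-62))*(-335120) = (-39857 + 20088)*(-335120) = -19769*(-335120) = 6624987280)
-247250 + T = -247250 + 6624987280 = 6624740030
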